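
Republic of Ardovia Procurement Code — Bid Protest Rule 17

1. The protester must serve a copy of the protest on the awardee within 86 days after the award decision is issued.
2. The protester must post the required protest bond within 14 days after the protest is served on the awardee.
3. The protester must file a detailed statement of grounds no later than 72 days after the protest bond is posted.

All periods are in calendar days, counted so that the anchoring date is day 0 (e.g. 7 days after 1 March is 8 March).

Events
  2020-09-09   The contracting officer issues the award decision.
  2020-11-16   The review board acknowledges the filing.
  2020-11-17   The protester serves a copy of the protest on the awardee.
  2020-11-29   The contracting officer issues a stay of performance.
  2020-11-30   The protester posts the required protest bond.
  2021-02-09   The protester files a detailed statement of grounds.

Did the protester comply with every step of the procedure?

Step 1: 86 days after 2020-09-09 (when the award decision is issued) is 2020-12-04; 2020-11-17 is within that limit.
Step 2: 14 days after 2020-11-17 (when the protest is served on the awardee) is 2020-12-01; 2020-11-30 is within that limit.
Step 3: 72 days after 2020-11-30 (when the protest bond is posted) is 2021-02-10; 2021-02-09 is within that limit.

Yes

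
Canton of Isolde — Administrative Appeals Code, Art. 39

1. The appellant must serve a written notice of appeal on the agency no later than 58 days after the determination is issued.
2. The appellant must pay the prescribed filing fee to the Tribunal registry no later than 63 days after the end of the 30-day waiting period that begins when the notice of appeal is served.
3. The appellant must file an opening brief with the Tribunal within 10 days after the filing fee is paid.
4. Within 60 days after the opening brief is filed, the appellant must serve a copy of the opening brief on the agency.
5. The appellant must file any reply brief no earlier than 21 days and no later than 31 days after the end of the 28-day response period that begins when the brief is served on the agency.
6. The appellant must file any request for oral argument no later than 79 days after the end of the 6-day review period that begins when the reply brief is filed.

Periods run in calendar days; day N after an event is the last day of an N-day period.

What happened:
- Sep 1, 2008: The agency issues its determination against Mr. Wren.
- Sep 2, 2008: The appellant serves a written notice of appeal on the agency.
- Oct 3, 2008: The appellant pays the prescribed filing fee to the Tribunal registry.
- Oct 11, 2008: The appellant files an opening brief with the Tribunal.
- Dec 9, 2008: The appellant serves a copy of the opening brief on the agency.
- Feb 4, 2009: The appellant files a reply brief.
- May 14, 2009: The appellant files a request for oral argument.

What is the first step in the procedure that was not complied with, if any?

Step 6

Step 1: 58 days after Sep 1, 2008 (when the determination is issued) is Oct 29, 2008; done Sep 2, 2008 — timely.
Step 2: 63 days after Oct 2, 2008 (end of the 30-day waiting period, which began when the notice of appeal is served on Sep 2, 2008) is Dec 4, 2008; done Oct 3, 2008 — timely.
Step 3: 10 days after Oct 3, 2008 (when the filing fee is paid) is Oct 13, 2008; Oct 11, 2008 is within that limit.
Step 4: 60 days after Oct 11, 2008 (when the opening brief is filed) is Dec 10, 2008; completed Dec 9, 2008, before the deadline.
Step 5: the window is 21–31 days after Jan 6, 2009 (end of the 28-day response period, which began when the brief is served on the agency on Dec 9, 2008), so Jan 27, 2009 through Feb 6, 2009; done Feb 4, 2009, which is between those dates.
Step 6: 79 days after Feb 10, 2009 (end of the 6-day review period, which began when the reply brief is filed on Feb 4, 2009) is Apr 30, 2009; not done until May 14, 2009, 14 days after the deadline.
The procedure was therefore not followed at step 6.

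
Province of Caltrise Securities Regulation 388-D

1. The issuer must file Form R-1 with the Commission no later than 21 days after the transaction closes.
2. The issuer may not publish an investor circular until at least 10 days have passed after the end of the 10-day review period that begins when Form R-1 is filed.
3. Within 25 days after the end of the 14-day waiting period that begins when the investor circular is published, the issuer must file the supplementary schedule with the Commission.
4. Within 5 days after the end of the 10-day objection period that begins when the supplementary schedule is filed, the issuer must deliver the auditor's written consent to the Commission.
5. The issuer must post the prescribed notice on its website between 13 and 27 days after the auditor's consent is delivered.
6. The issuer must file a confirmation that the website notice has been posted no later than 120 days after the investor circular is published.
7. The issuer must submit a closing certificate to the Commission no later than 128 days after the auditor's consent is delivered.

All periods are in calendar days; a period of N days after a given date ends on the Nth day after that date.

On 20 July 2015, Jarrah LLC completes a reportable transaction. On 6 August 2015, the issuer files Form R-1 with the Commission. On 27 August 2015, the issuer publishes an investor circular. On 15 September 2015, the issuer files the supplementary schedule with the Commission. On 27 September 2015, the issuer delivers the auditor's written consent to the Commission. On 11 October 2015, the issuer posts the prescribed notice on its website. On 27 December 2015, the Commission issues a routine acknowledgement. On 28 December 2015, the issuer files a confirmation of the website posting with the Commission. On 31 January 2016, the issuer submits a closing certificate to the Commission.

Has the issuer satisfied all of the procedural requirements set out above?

No

Step 1 — counting 21 days from 20 July 2015 (when the transaction closes) gives a deadline of 10 August 2015; completed 6 August 2015, before the deadline.
Step 2 — must wait 10 days from 16 August 2015 (end of the 10-day review period, which began when Form R-1 is filed on 6 August 2015), so not before 26 August 2015; done 27 August 2015 — permitted.
Step 3 — counting 25 days from 10 September 2015 (end of the 14-day waiting period, which began when the investor circular is published on 27 August 2015) gives a deadline of 5 October 2015; 15 September 2015 is within that limit.
Step 4 — counting 5 days from 25 September 2015 (end of the 10-day objection period, which began when the supplementary schedule is filed on 15 September 2015) gives a deadline of 30 September 2015; 27 September 2015 is within that limit.
Step 5 — 13 and 27 days from 27 September 2015 (when the auditor's consent is delivered) are 10 October 2015 and 24 October 2015 respectively; 11 October 2015 falls inside that range.
Step 6 — counting 120 days from 27 August 2015 (when the investor circular is published) gives a deadline of 25 December 2015; 28 December 2015 misses that deadline by 3 days.
The analysis stops there.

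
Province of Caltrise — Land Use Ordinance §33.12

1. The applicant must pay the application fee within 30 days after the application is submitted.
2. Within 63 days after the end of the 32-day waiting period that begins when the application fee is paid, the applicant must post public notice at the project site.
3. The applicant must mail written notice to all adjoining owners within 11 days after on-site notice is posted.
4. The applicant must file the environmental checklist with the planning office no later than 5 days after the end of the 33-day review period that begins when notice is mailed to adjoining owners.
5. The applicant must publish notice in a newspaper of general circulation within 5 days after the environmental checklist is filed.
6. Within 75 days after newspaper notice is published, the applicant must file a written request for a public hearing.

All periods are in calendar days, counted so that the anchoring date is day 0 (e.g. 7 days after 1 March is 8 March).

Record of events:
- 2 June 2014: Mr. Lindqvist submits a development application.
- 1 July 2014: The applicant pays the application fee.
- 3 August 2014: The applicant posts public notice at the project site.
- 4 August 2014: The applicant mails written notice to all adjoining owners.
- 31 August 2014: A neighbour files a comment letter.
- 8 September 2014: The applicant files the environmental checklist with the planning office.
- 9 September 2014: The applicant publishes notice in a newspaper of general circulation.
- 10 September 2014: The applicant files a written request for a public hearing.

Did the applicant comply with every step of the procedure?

Step 1: 30 days after 2 June 2014 (when the application is submitted) is 2 July 2014; completed 1 July 2014, before the deadline.
Step 2: 63 days after 2 August 2014 (end of the 32-day waiting period, which began when the application fee is paid on 1 July 2014) is 4 October 2014; done 3 August 2014 — timely.
Step 3: 11 days after 3 August 2014 (when on-site notice is posted) is 14 August 2014; done 4 August 2014 — timely.
Step 4: 5 days after 6 September 2014 (end of the 33-day review period, which began when notice is mailed to adjoining owners on 4 August 2014) is 11 September 2014; done 8 September 2014 — timely.
Step 5: 5 days after 8 September 2014 (when the environmental checklist is filed) is 13 September 2014; done 9 September 2014 — timely.
Step 6: 75 days after 9 September 2014 (when newspaper notice is published) is 23 November 2014; 10 September 2014 is within that limit.

Yes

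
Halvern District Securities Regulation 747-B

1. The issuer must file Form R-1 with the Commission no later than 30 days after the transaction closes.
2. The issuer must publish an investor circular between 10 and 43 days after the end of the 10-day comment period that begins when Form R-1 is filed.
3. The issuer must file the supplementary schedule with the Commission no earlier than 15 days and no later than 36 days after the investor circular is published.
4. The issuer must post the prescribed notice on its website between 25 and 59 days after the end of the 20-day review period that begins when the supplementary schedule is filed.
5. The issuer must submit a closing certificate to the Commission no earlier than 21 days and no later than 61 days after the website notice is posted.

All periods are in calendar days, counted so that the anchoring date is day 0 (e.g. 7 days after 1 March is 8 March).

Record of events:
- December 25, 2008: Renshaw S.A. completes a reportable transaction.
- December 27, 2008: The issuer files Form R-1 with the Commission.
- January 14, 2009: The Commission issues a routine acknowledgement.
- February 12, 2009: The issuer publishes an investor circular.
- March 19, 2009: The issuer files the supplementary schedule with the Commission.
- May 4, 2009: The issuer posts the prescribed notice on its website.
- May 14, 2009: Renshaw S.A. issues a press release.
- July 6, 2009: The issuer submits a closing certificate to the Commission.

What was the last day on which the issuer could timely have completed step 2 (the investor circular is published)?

February 18, 2009

Form R-1 is filed on December 27, 2008; the 10-day comment period therefore ends January 6, 2009, and step 2 runs from that date. The window is 10–43 days after January 6, 2009; it closes on February 18, 2009.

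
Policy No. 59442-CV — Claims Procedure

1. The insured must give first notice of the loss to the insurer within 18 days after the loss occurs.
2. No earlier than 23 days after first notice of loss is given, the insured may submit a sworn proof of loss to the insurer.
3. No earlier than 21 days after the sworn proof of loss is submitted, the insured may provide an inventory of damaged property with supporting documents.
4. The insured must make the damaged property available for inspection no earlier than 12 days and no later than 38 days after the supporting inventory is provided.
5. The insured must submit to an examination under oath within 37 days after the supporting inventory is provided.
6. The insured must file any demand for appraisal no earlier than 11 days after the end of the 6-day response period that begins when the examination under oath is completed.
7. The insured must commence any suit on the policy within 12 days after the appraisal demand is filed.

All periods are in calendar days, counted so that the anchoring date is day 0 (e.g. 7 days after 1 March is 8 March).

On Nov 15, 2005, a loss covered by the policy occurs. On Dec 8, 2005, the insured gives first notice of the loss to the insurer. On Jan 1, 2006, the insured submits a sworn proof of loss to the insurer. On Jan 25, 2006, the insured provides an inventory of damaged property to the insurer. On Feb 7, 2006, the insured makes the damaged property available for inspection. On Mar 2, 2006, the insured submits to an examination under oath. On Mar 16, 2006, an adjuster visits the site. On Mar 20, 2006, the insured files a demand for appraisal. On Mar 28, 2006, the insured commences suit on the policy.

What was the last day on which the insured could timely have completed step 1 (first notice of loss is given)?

Step 1 runs from Nov 15, 2005, when the loss occurs. 18 days after Nov 15, 2005 is Dec 3, 2005.

Dec 3, 2005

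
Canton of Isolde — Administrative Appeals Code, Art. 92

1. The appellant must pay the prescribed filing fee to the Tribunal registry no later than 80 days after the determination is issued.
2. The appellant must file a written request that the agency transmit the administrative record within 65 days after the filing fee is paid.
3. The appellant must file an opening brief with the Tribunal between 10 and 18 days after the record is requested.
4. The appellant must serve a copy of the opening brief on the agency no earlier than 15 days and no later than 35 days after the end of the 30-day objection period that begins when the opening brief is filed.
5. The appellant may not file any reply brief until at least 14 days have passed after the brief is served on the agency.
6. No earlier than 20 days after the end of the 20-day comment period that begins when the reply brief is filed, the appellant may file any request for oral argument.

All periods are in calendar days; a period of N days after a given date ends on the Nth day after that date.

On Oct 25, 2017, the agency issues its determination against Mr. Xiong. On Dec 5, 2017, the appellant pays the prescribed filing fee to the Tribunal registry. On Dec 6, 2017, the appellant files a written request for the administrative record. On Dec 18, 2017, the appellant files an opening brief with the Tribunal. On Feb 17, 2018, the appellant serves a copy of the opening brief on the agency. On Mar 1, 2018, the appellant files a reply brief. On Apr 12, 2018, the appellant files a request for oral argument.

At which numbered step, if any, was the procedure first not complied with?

Step 5

Step 1: 80 days after Oct 25, 2017 (when the determination is issued) is Jan 13, 2018; Dec 5, 2017 is within that limit.
Step 2: 65 days after Dec 5, 2017 (when the filing fee is paid) is Feb 8, 2018; Dec 6, 2017 is within that limit.
Step 3: the window is 10–18 days after Dec 6, 2017 (when the record is requested), so Dec 16, 2017 through Dec 24, 2017; Dec 18, 2017 falls inside that range.
Step 4: the window is 15–35 days after Jan 17, 2018 (end of the 30-day objection period, which began when the opening brief is filed on Dec 18, 2017), so Feb 1, 2018 through Feb 21, 2018; done Feb 17, 2018, which is between those dates.
Step 5: the earliest permitted date is 14 days after Feb 17, 2018 (when the brief is served on the agency), i.e. Mar 3, 2018; done Mar 1, 2018 — 2 days too early.
The procedure was therefore not followed at step 5.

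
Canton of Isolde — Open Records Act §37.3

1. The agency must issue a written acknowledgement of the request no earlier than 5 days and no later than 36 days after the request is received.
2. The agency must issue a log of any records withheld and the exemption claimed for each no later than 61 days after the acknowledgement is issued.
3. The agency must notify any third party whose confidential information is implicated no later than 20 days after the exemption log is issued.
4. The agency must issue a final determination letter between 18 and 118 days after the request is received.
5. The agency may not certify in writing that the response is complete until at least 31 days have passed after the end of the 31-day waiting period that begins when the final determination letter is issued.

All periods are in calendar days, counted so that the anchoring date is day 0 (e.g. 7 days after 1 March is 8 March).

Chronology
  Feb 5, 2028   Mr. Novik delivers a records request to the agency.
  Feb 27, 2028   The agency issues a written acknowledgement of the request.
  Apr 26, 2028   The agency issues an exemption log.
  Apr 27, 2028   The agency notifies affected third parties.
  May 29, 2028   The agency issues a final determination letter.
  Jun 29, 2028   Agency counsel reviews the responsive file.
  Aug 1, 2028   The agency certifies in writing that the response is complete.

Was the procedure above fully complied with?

Yes

Step 1 — 5 and 36 days from Feb 5, 2028 (when the request is received) are Feb 10, 2028 and Mar 12, 2028 respectively; Feb 27, 2028 falls inside that range.
Step 2 — counting 61 days from Feb 27, 2028 (when the acknowledgement is issued) gives a deadline of Apr 28, 2028; Apr 26, 2028 is within that limit.
Step 3 — counting 20 days from Apr 26, 2028 (when the exemption log is issued) gives a deadline of May 16, 2028; Apr 27, 2028 is within that limit.
Step 4 — 18 and 118 days from Feb 5, 2028 (when the request is received) are Feb 23, 2028 and Jun 2, 2028 respectively; done May 29, 2028 — within the window.
Step 5 — must wait 31 days from Jun 29, 2028 (end of the 31-day waiting period, which began when the final determination letter is issued on May 29, 2028), so not before Jul 30, 2028; done Aug 1, 2028 — permitted.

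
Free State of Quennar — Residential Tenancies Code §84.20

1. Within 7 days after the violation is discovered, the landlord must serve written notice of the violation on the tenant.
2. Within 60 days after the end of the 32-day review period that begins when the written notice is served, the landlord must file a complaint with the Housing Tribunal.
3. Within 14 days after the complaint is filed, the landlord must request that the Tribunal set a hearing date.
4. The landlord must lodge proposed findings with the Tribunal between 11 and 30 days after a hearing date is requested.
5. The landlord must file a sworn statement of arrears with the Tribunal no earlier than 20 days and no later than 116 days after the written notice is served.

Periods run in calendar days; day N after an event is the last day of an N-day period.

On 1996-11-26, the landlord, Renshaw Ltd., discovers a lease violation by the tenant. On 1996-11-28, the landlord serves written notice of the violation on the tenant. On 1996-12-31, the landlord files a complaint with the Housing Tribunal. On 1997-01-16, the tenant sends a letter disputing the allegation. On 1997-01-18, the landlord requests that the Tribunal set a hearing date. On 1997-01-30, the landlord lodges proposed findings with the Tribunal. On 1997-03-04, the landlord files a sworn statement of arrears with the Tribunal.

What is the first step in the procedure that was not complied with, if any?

Step 3

Step 1: 7 days after 1996-11-26 (when the violation is discovered) is 1996-12-03; completed 1996-11-28, before the deadline.
Step 2: 60 days after 1996-12-30 (end of the 32-day review period, which began when the written notice is served on 1996-11-28) is 1997-02-28; 1996-12-31 is within that limit.
Step 3: 14 days after 1996-12-31 (when the complaint is filed) is 1997-01-14; done 1997-01-18 — 4 days late.
The analysis stops there.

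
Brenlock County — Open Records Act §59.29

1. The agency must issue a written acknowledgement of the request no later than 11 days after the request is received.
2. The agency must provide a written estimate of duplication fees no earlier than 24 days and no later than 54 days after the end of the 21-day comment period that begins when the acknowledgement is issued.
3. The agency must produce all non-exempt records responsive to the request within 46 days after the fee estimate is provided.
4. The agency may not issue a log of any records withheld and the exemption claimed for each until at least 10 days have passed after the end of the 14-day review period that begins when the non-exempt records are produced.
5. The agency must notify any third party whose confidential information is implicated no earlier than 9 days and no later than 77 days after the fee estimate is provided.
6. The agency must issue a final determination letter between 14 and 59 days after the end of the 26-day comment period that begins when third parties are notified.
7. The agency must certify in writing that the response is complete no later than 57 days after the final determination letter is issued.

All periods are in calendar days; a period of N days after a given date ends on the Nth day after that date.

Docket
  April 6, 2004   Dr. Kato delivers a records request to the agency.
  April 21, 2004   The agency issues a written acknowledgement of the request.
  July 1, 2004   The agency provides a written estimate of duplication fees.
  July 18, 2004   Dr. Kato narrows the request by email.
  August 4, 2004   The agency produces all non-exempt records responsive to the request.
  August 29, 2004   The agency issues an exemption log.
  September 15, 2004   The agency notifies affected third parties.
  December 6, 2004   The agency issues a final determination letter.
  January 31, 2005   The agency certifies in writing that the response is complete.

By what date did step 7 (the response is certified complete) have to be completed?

February 1, 2005

Step 7 runs from December 6, 2004, when the final determination letter is issued. 57 days after December 6, 2004 is February 1, 2005.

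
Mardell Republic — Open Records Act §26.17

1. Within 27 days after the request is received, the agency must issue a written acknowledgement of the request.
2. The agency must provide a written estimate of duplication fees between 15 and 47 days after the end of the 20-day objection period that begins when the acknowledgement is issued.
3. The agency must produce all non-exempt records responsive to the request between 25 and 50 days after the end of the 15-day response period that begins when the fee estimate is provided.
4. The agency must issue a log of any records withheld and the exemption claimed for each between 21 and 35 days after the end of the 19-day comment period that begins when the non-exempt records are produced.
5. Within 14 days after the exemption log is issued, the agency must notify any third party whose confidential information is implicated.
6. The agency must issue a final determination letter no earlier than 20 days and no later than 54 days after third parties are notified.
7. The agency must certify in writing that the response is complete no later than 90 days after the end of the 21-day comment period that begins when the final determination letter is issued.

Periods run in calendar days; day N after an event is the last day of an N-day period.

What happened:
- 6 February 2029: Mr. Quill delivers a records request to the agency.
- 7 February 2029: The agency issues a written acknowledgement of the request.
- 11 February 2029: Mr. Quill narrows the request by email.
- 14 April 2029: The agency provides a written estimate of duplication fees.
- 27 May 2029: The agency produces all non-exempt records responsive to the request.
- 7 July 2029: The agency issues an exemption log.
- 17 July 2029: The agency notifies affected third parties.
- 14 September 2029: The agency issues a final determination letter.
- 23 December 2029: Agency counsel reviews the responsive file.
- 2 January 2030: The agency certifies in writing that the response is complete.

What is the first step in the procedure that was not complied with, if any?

(1) due by 6 February 2029 + 27 days = 5 March 2029; 7 February 2029 is within that limit.
(2) the permitted window runs from 27 February 2029 + 15 = 14 March 2029 to 27 February 2029 + 47 = 15 April 2029; done 14 April 2029, which is between those dates.
(3) the permitted window runs from 29 April 2029 + 25 = 24 May 2029 to 29 April 2029 + 50 = 18 June 2029; done 27 May 2029 — within the window.
(4) the permitted window runs from 15 June 2029 + 21 = 6 July 2029 to 15 June 2029 + 35 = 20 July 2029; 7 July 2029 falls inside that range.
(5) due by 7 July 2029 + 14 days = 21 July 2029; done 17 July 2029 — timely.
(6) the permitted window runs from 17 July 2029 + 20 = 6 August 2029 to 17 July 2029 + 54 = 9 September 2029; done 14 September 2029 — 5 days after the window closed.

Step 6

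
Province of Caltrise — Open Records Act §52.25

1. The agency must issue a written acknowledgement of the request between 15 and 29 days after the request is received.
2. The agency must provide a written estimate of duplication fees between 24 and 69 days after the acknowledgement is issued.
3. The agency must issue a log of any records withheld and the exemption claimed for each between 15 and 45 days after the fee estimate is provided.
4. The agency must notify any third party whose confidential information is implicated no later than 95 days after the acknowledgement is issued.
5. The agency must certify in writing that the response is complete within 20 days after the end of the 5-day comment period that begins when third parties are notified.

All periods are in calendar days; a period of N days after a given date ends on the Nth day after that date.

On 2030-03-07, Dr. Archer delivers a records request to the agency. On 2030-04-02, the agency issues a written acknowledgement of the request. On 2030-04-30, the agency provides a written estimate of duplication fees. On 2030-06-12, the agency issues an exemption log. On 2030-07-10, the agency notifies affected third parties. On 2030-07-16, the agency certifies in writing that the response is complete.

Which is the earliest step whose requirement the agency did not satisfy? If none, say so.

Step 1 — 15 and 29 days from 2030-03-07 (when the request is received) are 2030-03-22 and 2030-04-05 respectively; done 2030-04-02 — within the window.
Step 2 — 24 and 69 days from 2030-04-02 (when the acknowledgement is issued) are 2030-04-26 and 2030-06-10 respectively; 2030-04-30 falls inside that range.
Step 3 — 15 and 45 days from 2030-04-30 (when the fee estimate is provided) are 2030-05-15 and 2030-06-14 respectively; done 2030-06-12, which is between those dates.
Step 4 — counting 95 days from 2030-04-02 (when the acknowledgement is issued) gives a deadline of 2030-07-06; 2030-07-10 misses that deadline by 4 days.

Step 4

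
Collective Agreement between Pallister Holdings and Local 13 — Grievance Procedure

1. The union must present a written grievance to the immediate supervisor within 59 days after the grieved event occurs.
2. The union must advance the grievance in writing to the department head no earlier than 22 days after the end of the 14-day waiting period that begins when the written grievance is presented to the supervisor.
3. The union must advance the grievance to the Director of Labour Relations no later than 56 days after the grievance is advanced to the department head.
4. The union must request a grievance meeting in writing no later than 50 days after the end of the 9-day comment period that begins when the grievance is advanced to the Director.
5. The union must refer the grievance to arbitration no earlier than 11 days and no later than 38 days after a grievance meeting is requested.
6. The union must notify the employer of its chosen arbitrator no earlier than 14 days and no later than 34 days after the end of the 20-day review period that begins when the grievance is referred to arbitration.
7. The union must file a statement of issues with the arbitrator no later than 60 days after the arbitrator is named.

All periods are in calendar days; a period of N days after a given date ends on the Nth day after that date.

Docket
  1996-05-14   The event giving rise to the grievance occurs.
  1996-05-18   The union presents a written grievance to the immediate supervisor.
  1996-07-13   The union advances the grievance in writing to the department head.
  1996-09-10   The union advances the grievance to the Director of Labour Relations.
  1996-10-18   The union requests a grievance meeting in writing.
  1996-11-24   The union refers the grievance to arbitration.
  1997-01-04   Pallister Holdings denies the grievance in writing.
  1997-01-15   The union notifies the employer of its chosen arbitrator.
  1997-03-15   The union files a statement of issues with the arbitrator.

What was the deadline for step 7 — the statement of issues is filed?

Step 7 runs from 1997-01-15, when the arbitrator is named. 60 days after 1997-01-15 is 1997-03-16.

1997-03-16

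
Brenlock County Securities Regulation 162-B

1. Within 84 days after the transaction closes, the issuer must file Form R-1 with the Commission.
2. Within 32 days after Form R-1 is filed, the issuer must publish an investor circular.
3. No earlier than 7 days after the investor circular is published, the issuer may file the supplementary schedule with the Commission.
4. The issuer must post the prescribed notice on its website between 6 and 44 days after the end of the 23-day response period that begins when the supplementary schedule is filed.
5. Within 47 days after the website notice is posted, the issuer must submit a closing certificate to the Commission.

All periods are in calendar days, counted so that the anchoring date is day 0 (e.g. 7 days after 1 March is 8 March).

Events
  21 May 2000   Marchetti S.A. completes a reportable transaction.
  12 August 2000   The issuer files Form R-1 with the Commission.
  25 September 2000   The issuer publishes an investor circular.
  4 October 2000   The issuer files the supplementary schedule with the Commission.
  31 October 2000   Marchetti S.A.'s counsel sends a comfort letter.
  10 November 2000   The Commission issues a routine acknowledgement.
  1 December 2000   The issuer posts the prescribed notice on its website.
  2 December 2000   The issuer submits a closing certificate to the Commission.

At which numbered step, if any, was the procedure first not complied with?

Step 1 — counting 84 days from 21 May 2000 (when the transaction closes) gives a deadline of 13 August 2000; 12 August 2000 is within that limit.
Step 2 — counting 32 days from 12 August 2000 (when Form R-1 is filed) gives a deadline of 13 September 2000; not done until 25 September 2000, 12 days after the deadline.
The procedure was therefore not followed at step 2.

Step 2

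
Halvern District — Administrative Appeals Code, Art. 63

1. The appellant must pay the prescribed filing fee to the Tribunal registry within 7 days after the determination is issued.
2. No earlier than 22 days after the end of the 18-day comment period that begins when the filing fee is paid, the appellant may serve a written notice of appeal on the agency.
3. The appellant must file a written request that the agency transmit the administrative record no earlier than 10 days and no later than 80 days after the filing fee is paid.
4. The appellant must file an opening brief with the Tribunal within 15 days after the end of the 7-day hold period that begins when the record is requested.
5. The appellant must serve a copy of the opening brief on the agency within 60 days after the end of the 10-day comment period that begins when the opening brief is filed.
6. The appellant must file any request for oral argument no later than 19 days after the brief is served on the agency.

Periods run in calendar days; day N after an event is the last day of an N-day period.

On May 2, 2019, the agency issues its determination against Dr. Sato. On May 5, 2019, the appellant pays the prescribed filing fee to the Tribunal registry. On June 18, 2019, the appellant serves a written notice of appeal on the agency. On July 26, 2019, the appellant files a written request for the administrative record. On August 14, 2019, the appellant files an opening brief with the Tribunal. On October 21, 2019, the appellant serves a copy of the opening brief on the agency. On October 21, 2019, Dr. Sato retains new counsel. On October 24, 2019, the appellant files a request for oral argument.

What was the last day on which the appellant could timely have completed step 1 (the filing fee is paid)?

May 9, 2019

Step 1 runs from May 2, 2019, when the determination is issued. 7 days after May 2, 2019 is May 9, 2019.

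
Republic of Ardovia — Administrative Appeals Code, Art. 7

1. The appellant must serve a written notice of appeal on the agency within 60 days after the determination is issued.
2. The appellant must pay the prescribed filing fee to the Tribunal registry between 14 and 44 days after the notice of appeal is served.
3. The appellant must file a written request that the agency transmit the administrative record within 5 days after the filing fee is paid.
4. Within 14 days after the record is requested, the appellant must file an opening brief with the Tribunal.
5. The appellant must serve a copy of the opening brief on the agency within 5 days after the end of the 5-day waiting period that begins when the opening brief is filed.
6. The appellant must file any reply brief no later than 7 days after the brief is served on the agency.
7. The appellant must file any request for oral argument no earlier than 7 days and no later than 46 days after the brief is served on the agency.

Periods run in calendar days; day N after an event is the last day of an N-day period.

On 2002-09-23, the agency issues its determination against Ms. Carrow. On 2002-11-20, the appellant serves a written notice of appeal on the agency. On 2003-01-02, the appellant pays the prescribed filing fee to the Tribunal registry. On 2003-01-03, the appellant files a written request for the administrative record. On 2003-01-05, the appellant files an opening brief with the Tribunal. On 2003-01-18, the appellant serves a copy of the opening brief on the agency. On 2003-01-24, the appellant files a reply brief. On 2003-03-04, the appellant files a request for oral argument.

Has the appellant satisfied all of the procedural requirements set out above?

No

(1) due by 2002-09-23 + 60 days = 2002-11-22; 2002-11-20 is within that limit.
(2) the permitted window runs from 2002-11-20 + 14 = 2002-12-04 to 2002-11-20 + 44 = 2003-01-03; 2003-01-02 falls inside that range.
(3) due by 2003-01-02 + 5 days = 2003-01-07; done 2003-01-03 — timely.
(4) due by 2003-01-03 + 14 days = 2003-01-17; done 2003-01-05 — timely.
(5) due by 2003-01-10 + 5 days = 2003-01-15; 2003-01-18 misses that deadline by 3 days.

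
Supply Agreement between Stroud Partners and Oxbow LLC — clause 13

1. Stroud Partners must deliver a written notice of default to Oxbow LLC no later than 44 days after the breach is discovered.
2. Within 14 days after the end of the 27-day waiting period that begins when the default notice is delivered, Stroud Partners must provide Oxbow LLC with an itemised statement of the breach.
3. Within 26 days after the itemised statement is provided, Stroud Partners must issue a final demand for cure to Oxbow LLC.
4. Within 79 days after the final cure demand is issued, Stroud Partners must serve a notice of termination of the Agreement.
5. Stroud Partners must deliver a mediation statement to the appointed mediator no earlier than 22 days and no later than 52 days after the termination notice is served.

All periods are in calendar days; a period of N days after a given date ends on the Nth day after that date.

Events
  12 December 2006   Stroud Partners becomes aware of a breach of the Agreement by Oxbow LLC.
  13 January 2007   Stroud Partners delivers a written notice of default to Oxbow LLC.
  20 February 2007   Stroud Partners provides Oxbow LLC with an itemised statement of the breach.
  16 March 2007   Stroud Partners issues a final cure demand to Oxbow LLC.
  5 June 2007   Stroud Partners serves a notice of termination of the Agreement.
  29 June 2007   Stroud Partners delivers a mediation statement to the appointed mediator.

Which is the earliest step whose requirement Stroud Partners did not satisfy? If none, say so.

Step 1 — counting 44 days from 12 December 2006 (when the breach is discovered) gives a deadline of 25 January 2007; 13 January 2007 is within that limit.
Step 2 — counting 14 days from 9 February 2007 (end of the 27-day waiting period, which began when the default notice is delivered on 13 January 2007) gives a deadline of 23 February 2007; completed 20 February 2007, before the deadline.
Step 3 — counting 26 days from 20 February 2007 (when the itemised statement is provided) gives a deadline of 18 March 2007; done 16 March 2007 — timely.
Step 4 — counting 79 days from 16 March 2007 (when the final cure demand is issued) gives a deadline of 3 June 2007; not done until 5 June 2007, 2 days after the deadline.

Step 4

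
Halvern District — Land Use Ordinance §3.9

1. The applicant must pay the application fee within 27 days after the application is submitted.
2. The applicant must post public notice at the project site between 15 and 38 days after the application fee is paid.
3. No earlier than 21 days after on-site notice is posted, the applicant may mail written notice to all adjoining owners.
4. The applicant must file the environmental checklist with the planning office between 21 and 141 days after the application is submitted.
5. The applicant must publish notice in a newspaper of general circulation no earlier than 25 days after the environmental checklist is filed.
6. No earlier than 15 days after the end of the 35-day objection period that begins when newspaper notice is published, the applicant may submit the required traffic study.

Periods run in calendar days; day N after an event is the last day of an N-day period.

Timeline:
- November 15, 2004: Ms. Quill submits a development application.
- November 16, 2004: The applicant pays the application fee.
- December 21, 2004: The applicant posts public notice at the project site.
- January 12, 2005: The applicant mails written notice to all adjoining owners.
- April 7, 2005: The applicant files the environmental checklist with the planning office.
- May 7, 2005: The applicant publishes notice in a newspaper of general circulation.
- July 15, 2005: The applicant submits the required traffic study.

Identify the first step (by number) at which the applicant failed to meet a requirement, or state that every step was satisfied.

Step 4

Step 1: 27 days after November 15, 2004 (when the application is submitted) is December 12, 2004; completed November 16, 2004, before the deadline.
Step 2: the window is 15–38 days after November 16, 2004 (when the application fee is paid), so December 1, 2004 through December 24, 2004; done December 21, 2004 — within the window.
Step 3: the earliest permitted date is 21 days after December 21, 2004 (when on-site notice is posted), i.e. January 11, 2005; done January 12, 2005 — permitted.
Step 4: the window is 21–141 days after November 15, 2004 (when the application is submitted), so December 6, 2004 through April 5, 2005; done April 7, 2005 — 2 days after the window closed.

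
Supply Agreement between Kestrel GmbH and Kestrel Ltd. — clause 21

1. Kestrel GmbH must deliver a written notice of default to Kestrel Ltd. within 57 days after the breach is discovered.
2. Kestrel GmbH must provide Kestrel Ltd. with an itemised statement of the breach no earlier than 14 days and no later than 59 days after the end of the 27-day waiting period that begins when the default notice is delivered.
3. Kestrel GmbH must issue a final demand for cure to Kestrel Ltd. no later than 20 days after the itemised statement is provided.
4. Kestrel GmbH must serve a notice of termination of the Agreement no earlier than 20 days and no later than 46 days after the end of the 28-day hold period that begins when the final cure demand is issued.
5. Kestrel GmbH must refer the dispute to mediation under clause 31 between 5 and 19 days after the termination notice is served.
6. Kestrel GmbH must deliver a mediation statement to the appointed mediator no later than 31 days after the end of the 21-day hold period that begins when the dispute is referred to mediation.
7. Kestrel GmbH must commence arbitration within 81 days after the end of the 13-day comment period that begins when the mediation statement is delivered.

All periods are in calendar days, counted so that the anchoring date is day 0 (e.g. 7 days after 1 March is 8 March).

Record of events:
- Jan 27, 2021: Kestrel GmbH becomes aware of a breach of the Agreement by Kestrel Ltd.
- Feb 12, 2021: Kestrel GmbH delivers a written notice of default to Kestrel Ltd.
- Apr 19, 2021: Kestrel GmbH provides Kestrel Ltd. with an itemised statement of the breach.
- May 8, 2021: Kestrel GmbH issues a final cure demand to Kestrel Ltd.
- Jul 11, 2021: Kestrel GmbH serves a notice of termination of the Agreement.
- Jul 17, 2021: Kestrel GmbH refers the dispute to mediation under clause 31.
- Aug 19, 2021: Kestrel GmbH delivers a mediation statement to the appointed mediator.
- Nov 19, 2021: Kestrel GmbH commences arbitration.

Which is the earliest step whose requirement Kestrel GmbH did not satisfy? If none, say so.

None — every step was satisfied

(1) due by Jan 27, 2021 + 57 days = Mar 25, 2021; done Feb 12, 2021 — timely.
(2) the permitted window runs from Mar 11, 2021 + 14 = Mar 25, 2021 to Mar 11, 2021 + 59 = May 9, 2021; done Apr 19, 2021 — within the window.
(3) due by Apr 19, 2021 + 20 days = May 9, 2021; done May 8, 2021 — timely.
(4) the permitted window runs from Jun 5, 2021 + 20 = Jun 25, 2021 to Jun 5, 2021 + 46 = Jul 21, 2021; Jul 11, 2021 falls inside that range.
(5) the permitted window runs from Jul 11, 2021 + 5 = Jul 16, 2021 to Jul 11, 2021 + 19 = Jul 30, 2021; done Jul 17, 2021 — within the window.
(6) due by Aug 7, 2021 + 31 days = Sep 7, 2021; done Aug 19, 2021 — timely.
(7) due by Sep 1, 2021 + 81 days = Nov 21, 2021; completed Nov 19, 2021, before the deadline.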